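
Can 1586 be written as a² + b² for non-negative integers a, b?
19² + 35² (a=19, b=35)

Factorization: 1586 = 2 × 13 × 61
By Fermat: n is sum of two squares iff every prime p ≡ 3 (mod 4) appears to even power.
All primes ≡ 3 (mod 4) appear to even power.
Search a = 0, 1, 2, … for 1586 - a² a perfect square: first hit at a = 19: 1586 - 361 = 1225 = 35².
1586 = 19² + 35² = 361 + 1225 ✓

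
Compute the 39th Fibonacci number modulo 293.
178

Matrix identity: Q^n = [[F_(n+1), F_n], [F_n, F_(n-1)]] with Q = [[1,1],[1,0]].
n = 39 = 100111₂. Square-and-multiply, entries mod 293:
Q^1 = [[1,1],[1,0]]
Q^2 = (Q^1)² = [[2,1],[1,1]]
Q^4 = (Q^2)² = [[5,3],[3,2]]
Q^9 = (Q^4)²·Q = [[55,34],[34,21]]
Q^19 = (Q^9)²·Q = [[26,79],[79,240]]
Q^39 = (Q^19)²·Q = [[96,178],[178,211]]
F_39 mod 293 = Q^39[0][1] = 178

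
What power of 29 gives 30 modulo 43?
31

Baby-step giant-step with step n = ⌈√43⌉ = 7.
Baby steps 29^j mod 43 (j:value) for j=0..6: 0:1, 1:29, 2:24, 3:8, 4:17, 5:20, 6:21.
Giant-step multiplier: 29^(-7) ≡ 29^(42-7) = 29^35 ≡ 37 (mod 43).
Giant steps γ_i = 30·37^i mod 43: γ_0=30, γ_1=35, γ_2=5, γ_3=13, γ_4=8 (in table at j=3).
x = i·n + j = 4·7 + 3 = 31.
Check: 29^31 ≡ 30 (mod 43).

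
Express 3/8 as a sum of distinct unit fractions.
1/3 + 1/24

Greedy algorithm:
3/8: ceiling(8/3) = 3, use 1/3
1/24: ceiling(24/1) = 24, use 1/24
Result: 3/8 = 1/3 + 1/24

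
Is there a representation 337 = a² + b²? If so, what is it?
9² + 16² (a=9, b=16)

Factorization: 337 = 337
By Fermat: n is sum of two squares iff every prime p ≡ 3 (mod 4) appears to even power.
All primes ≡ 3 (mod 4) appear to even power.
Search a = 0, 1, 2, … for 337 - a² a perfect square: first hit at a = 9: 337 - 81 = 256 = 16².
337 = 9² + 16² = 81 + 256 ✓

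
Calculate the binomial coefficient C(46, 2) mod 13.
8

Using Lucas' theorem:
Write n=46 and k=2 in base 13:
n in base 13: [3, 7]
k in base 13: [0, 2]
C(46,2) mod 13 = ∏ C(n_i, k_i) mod 13
Digit binomials (mod 13): C(3,0) = 1; C(7,2) = 21 ≡ 8
Product: 1 × 8 = 8 ≡ 8 (mod 13)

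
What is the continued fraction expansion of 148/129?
[1; 6, 1, 3, 1, 3]

Euclidean algorithm steps:
148 = 1 × 129 + 19
129 = 6 × 19 + 15
19 = 1 × 15 + 4
15 = 3 × 4 + 3
4 = 1 × 3 + 1
3 = 3 × 1 + 0
Continued fraction: [1; 6, 1, 3, 1, 3]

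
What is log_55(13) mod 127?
38

Baby-step giant-step with step n = ⌈√127⌉ = 12.
Baby steps 55^j mod 127 (j:value) for j=0..11: 0:1, 1:55, 2:104, 3:5, 4:21, 5:12, 6:25, 7:105, 8:60, 9:125, 10:17, 11:46.
Giant-step multiplier: 55^(-12) ≡ 55^(126-12) = 55^114 ≡ 38 (mod 127).
Giant steps γ_i = 13·38^i mod 127: γ_0=13, γ_1=113, γ_2=103, γ_3=104 (in table at j=2).
x = i·n + j = 3·12 + 2 = 38.
Check: 55^38 ≡ 13 (mod 127).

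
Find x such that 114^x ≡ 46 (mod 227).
191

Baby-step giant-step with step n = ⌈√227⌉ = 16.
Baby steps 114^j mod 227 (j:value) for j=0..15: 0:1, 1:114, 2:57, 3:142, 4:71, 5:149, 6:188, 7:94, 8:47, 9:137, 10:182, 11:91, 12:159, 13:193, 14:210, 15:105.
Giant-step multiplier: 114^(-16) ≡ 114^(226-16) = 114^210 ≡ 160 (mod 227).
Giant steps γ_i = 46·160^i mod 227: γ_0=46, γ_1=96, γ_2=151, γ_3=98, γ_4=17, γ_5=223, γ_6=41, γ_7=204, γ_8=179, γ_9=38, γ_10=178, γ_11=105 (in table at j=15).
x = i·n + j = 11·16 + 15 = 191.
Check: 114^191 ≡ 46 (mod 227).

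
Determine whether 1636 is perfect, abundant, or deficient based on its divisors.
deficient

Proper divisors of 1636: sum = 1 + 2 + 4 + 409 + 818 = 1234
Since 1234 < 1636, 1636 is deficient.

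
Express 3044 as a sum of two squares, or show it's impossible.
38² + 40² (a=38, b=40)

Factorization: 3044 = 2^2 × 761
By Fermat: n is sum of two squares iff every prime p ≡ 3 (mod 4) appears to even power.
All primes ≡ 3 (mod 4) appear to even power.
Search a = 0, 1, 2, … for 3044 - a² a perfect square: first hit at a = 38: 3044 - 1444 = 1600 = 40².
3044 = 38² + 40² = 1444 + 1600 ✓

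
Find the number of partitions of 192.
1987276856363

p(n) counts ways to write n as a sum of positive integers (order ignored).
Euler's pentagonal recurrence: p(k) = p(k-1) + p(k-2) - p(k-5) - p(k-7) + p(k-12) + p(k-15) - ... (offsets j(3j∓1)/2, signs ++--, p(0)=1, p(<0)=0).
DP table for k = 0..191: p(0)=1, p(1)=1, p(2)=2, p(3)=3, p(4)=5, p(5)=7, p(6)=11, p(7)=15, p(8)=22, p(9)=30, p(10)=42, p(11)=56, p(12)=77, p(13)=101, p(14)=135, p(15)=176, p(16)=231, p(17)=297, p(18)=385, p(19)=490, p(20)=627, p(21)=792, p(22)=1002, p(23)=1255, p(24)=1575, p(25)=1958, p(26)=2436, p(27)=3010, p(28)=3718, p(29)=4565, p(30)=5604, p(31)=6842, p(32)=8349, p(33)=10143, p(34)=12310, p(35)=14883, p(36)=17977, p(37)=21637, p(38)=26015, p(39)=31185, p(40)=37338, p(41)=44583, p(42)=53174, p(43)=63261, p(44)=75175, p(45)=89134, p(46)=105558, p(47)=124754, p(48)=147273, p(49)=173525, p(50)=204226, p(51)=239943, p(52)=281589, p(53)=329931, p(54)=386155, p(55)=451276, p(56)=526823, p(57)=614154, p(58)=715220, p(59)=831820, p(60)=966467, p(61)=1121505, p(62)=1300156, p(63)=1505499, p(64)=1741630, p(65)=2012558, p(66)=2323520, p(67)=2679689, p(68)=3087735, p(69)=3554345, p(70)=4087968, p(71)=4697205, p(72)=5392783, p(73)=6185689, p(74)=7089500, p(75)=8118264, p(76)=9289091, p(77)=10619863, p(78)=12132164, p(79)=13848650, p(80)=15796476, p(81)=18004327, p(82)=20506255, p(83)=23338469, p(84)=26543660, p(85)=30167357, p(86)=34262962, p(87)=38887673, p(88)=44108109, p(89)=49995925, p(90)=56634173, p(91)=64112359, p(92)=72533807, p(93)=82010177, p(94)=92669720, p(95)=104651419, p(96)=118114304, p(97)=133230930, p(98)=150198136, p(99)=169229875, p(100)=190569292, p(101)=214481126, p(102)=241265379, p(103)=271248950, p(104)=304801365, p(105)=342325709, p(106)=384276336, p(107)=431149389, p(108)=483502844, p(109)=541946240, p(110)=607163746, p(111)=679903203, p(112)=761002156, p(113)=851376628, p(114)=952050665, p(115)=1064144451, p(116)=1188908248, p(117)=1327710076, p(118)=1482074143, p(119)=1653668665, p(120)=1844349560, p(121)=2056148051, p(122)=2291320912, p(123)=2552338241, p(124)=2841940500, p(125)=3163127352, p(126)=3519222692, p(127)=3913864295, p(128)=4351078600, p(129)=4835271870, p(130)=5371315400, p(131)=5964539504, p(132)=6620830889, p(133)=7346629512, p(134)=8149040695, p(135)=9035836076, p(136)=10015581680, p(137)=11097645016, p(138)=12292341831, p(139)=13610949895, p(140)=15065878135, p(141)=16670689208, p(142)=18440293320, p(143)=20390982757, p(144)=22540654445, p(145)=24908858009, p(146)=27517052599, p(147)=30388671978, p(148)=33549419497, p(149)=37027355200, p(150)=40853235313, p(151)=45060624582, p(152)=49686288421, p(153)=54770336324, p(154)=60356673280, p(155)=66493182097, p(156)=73232243759, p(157)=80630964769, p(158)=88751778802, p(159)=97662728555, p(160)=107438159466, p(161)=118159068427, p(162)=129913904637, p(163)=142798995930, p(164)=156919475295, p(165)=172389800255, p(166)=189334822579, p(167)=207890420102, p(168)=228204732751, p(169)=250438925115, p(170)=274768617130, p(171)=301384802048, p(172)=330495499613, p(173)=362326859895, p(174)=397125074750, p(175)=435157697830, p(176)=476715857290, p(177)=522115831195, p(178)=571701605655, p(179)=625846753120, p(180)=684957390936, p(181)=749474411781, p(182)=819876908323, p(183)=896684817527, p(184)=980462880430, p(185)=1071823774337, p(186)=1171432692373, p(187)=1280011042268, p(188)=1398341745571, p(189)=1527273599625, p(190)=1667727404093, p(191)=1820701100652.
Final step: p(192) = p(191) + p(190) - p(187) - p(185) + p(180) + p(177) - p(170) - p(166) + p(157) + p(152) - p(141) - p(135) + p(122) + p(115) - p(100) - p(92) + p(75) + p(66) - p(47) - p(37) + p(16) + p(5)
= 1820701100652 + 1667727404093 - 1280011042268 - 1071823774337 + 684957390936 + 522115831195 - 274768617130 - 189334822579 + 80630964769 + 49686288421 - 16670689208 - 9035836076 + 2291320912 + 1064144451 - 190569292 - 72533807 + 8118264 + 2323520 - 124754 - 21637 + 231 + 7
= 1987276856363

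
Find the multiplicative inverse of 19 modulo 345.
109

gcd(19, 345) = 1, so the inverse exists.
Extended Euclidean algorithm on (345, 19):
345 = 18 × 19 + 3  ⟹  3 = (1)·345 + (-18)·19
19 = 6 × 3 + 1  ⟹  1 = (-6)·345 + (109)·19
So (109)·19 ≡ 1 (mod 345), i.e. 19^(-1) ≡ 109 (mod 345).
Check: 19 × 109 = 2071 ≡ 1 (mod 345)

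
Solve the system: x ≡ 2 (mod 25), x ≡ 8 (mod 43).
352

Using Chinese Remainder Theorem:
M = 25 × 43 = 1075
M1 = 43, M2 = 25
y1 = 43^(-1) mod 25 = 7
y2 = 25^(-1) mod 43 = 31
x = (2×43×7 + 8×25×31) mod 1075 = 352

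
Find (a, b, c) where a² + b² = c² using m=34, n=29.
(315, 1972, 1997)

Euclid's formula: a = m² - n², b = 2mn, c = m² + n²
m = 34, n = 29
a = 34² - 29² = 1156 - 841 = 315
b = 2 × 34 × 29 = 1972
c = 34² + 29² = 1156 + 841 = 1997
Verification: 315² + 1972² = 99225 + 3888784 = 3988009 = 1997² ✓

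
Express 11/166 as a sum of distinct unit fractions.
1/16 + 1/266 + 1/176624

Greedy algorithm:
11/166: ceiling(166/11) = 16, use 1/16
5/1328: ceiling(1328/5) = 266, use 1/266
1/176624: ceiling(176624/1) = 176624, use 1/176624
Result: 11/166 = 1/16 + 1/266 + 1/176624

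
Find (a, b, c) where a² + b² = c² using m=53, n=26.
(2133, 2756, 3485)

Euclid's formula: a = m² - n², b = 2mn, c = m² + n²
m = 53, n = 26
a = 53² - 26² = 2809 - 676 = 2133
b = 2 × 53 × 26 = 2756
c = 53² + 26² = 2809 + 676 = 3485
Verification: 2133² + 2756² = 4549689 + 7595536 = 12145225 = 3485² ✓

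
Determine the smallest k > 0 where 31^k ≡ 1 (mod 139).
69

139 is prime, so ord(31) divides φ(139) = 138.
Divisors of 138: 1, 2, 3, 6, 23, 46, 69, 138.
Repeated squaring: 31^1 ≡ 31, 31^2 ≡ 127, 31^4 ≡ 5, 31^8 ≡ 25, 31^16 ≡ 69, 31^32 ≡ 35, 31^64 ≡ 113, 31^128 ≡ 120 (mod 139).
Test 31^d mod 139 for each divisor d in increasing order:
31^1 ≡ 31
31^2 ≡ 127
31^3 = 31^2·31^1 ≡ 45
31^6 = 31^4·31^2 ≡ 79
31^23 = 31^16·31^4·31^2·31^1 ≡ 96
31^46 = 31^32·31^8·31^4·31^2 ≡ 42
31^69 = 31^64·31^4·31^1 ≡ 1  ← first divisor giving 1
The order is 69.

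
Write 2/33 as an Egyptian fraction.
1/17 + 1/561

Greedy algorithm:
2/33: ceiling(33/2) = 17, use 1/17
1/561: ceiling(561/1) = 561, use 1/561
Result: 2/33 = 1/17 + 1/561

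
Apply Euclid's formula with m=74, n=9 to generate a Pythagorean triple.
(5395, 1332, 5557)

Euclid's formula: a = m² - n², b = 2mn, c = m² + n²
m = 74, n = 9
a = 74² - 9² = 5476 - 81 = 5395
b = 2 × 74 × 9 = 1332
c = 74² + 9² = 5476 + 81 = 5557
Verification: 5395² + 1332² = 29106025 + 1774224 = 30880249 = 5557² ✓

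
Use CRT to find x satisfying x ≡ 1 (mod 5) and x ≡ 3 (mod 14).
31

Using Chinese Remainder Theorem:
M = 5 × 14 = 70
M1 = 14, M2 = 5
y1 = 14^(-1) mod 5 = 4
y2 = 5^(-1) mod 14 = 3
x = (1×14×4 + 3×5×3) mod 70 = 31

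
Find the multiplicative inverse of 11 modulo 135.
86

gcd(11, 135) = 1, so the inverse exists.
Extended Euclidean algorithm on (135, 11):
135 = 12 × 11 + 3  ⟹  3 = (1)·135 + (-12)·11
11 = 3 × 3 + 2  ⟹  2 = (-3)·135 + (37)·11
3 = 1 × 2 + 1  ⟹  1 = (4)·135 + (-49)·11
So (-49)·11 ≡ 1 (mod 135), i.e. 11^(-1) ≡ -49 ≡ 86 (mod 135).
Check: 11 × 86 = 946 ≡ 1 (mod 135)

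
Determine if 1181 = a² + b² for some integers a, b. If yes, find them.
5² + 34² (a=5, b=34)

Factorization: 1181 = 1181
By Fermat: n is sum of two squares iff every prime p ≡ 3 (mod 4) appears to even power.
All primes ≡ 3 (mod 4) appear to even power.
Search a = 0, 1, 2, … for 1181 - a² a perfect square: first hit at a = 5: 1181 - 25 = 1156 = 34².
1181 = 5² + 34² = 25 + 1156 ✓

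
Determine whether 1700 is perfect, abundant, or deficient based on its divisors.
abundant

Proper divisors of 1700: sum = 1 + 2 + 4 + 5 + 10 + 17 + 20 + 25 + ... + 170 + 340 + 425 + 850 (17 divisors) = 2206
Since 2206 > 1700, 1700 is abundant.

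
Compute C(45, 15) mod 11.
0

Using Lucas' theorem:
Write n=45 and k=15 in base 11:
n in base 11: [4, 1]
k in base 11: [1, 4]
C(45,15) mod 11 = ∏ C(n_i, k_i) mod 11
Digit binomials (mod 11): C(4,1) = 4; C(1,4) = 0 (k_i > n_i)
Product: 4 × 0 = 0 ≡ 0 (mod 11)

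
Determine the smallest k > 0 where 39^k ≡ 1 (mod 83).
82

83 is prime, so ord(39) divides φ(83) = 82.
Divisors of 82: 1, 2, 41, 82.
Repeated squaring: 39^1 ≡ 39, 39^2 ≡ 27, 39^4 ≡ 65, 39^8 ≡ 75, 39^16 ≡ 64, 39^32 ≡ 29, 39^64 ≡ 11 (mod 83).
Test 39^d mod 83 for each divisor d in increasing order:
39^1 ≡ 39
39^2 ≡ 27
39^41 = 39^32·39^8·39^1 ≡ 82
39^82 = 39^64·39^16·39^2 ≡ 1  ← first divisor giving 1
The order is 82.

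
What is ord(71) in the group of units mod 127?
63

127 is prime, so ord(71) divides φ(127) = 126.
Divisors of 126: 1, 2, 3, 6, 7, 9, 14, 18, 21, 42, 63, 126.
Repeated squaring: 71^1 ≡ 71, 71^2 ≡ 88, 71^4 ≡ 124, 71^8 ≡ 9, 71^16 ≡ 81, 71^32 ≡ 84, 71^64 ≡ 71 (mod 127).
Test 71^d mod 127 for each divisor d in increasing order:
71^1 ≡ 71
71^2 ≡ 88
71^3 = 71^2·71^1 ≡ 25
71^6 = 71^4·71^2 ≡ 117
71^7 = 71^4·71^2·71^1 ≡ 52
71^9 = 71^8·71^1 ≡ 4
71^14 = 71^8·71^4·71^2 ≡ 37
71^18 = 71^16·71^2 ≡ 16
71^21 = 71^16·71^4·71^1 ≡ 19
71^42 = 71^32·71^8·71^2 ≡ 107
71^63 = 71^32·71^16·71^8·71^4·71^2·71^1 ≡ 1  ← first divisor giving 1
The order is 63.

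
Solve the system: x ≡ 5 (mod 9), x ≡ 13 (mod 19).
32

Using Chinese Remainder Theorem:
M = 9 × 19 = 171
M1 = 19, M2 = 9
y1 = 19^(-1) mod 9 = 1
y2 = 9^(-1) mod 19 = 17
x = (5×19×1 + 13×9×17) mod 171 = 32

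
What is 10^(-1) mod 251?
226

gcd(10, 251) = 1, so the inverse exists.
Extended Euclidean algorithm on (251, 10):
251 = 25 × 10 + 1  ⟹  1 = (1)·251 + (-25)·10
So (-25)·10 ≡ 1 (mod 251), i.e. 10^(-1) ≡ -25 ≡ 226 (mod 251).
Check: 10 × 226 = 2260 ≡ 1 (mod 251)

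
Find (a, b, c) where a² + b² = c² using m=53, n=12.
(2665, 1272, 2953)

Euclid's formula: a = m² - n², b = 2mn, c = m² + n²
m = 53, n = 12
a = 53² - 12² = 2809 - 144 = 2665
b = 2 × 53 × 12 = 1272
c = 53² + 12² = 2809 + 144 = 2953
Verification: 2665² + 1272² = 7102225 + 1617984 = 8720209 = 2953² ✓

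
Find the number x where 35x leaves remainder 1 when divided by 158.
149

gcd(35, 158) = 1, so the inverse exists.
Extended Euclidean algorithm on (158, 35):
158 = 4 × 35 + 18  ⟹  18 = (1)·158 + (-4)·35
35 = 1 × 18 + 17  ⟹  17 = (-1)·158 + (5)·35
18 = 1 × 17 + 1  ⟹  1 = (2)·158 + (-9)·35
So (-9)·35 ≡ 1 (mod 158), i.e. 35^(-1) ≡ -9 ≡ 149 (mod 158).
Check: 35 × 149 = 5215 ≡ 1 (mod 158)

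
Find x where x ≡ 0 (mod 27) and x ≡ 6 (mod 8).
54

Using Chinese Remainder Theorem:
M = 27 × 8 = 216
M1 = 8, M2 = 27
y1 = 8^(-1) mod 27 = 17
y2 = 27^(-1) mod 8 = 3
x = (0×8×17 + 6×27×3) mod 216 = 54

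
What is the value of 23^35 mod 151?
119

Repeated squaring. Binary of 35 = 100011.
23^1 ≡ 23 (mod 151); 23^2 ≡ 76 (mod 151); 23^4 ≡ 38 (mod 151); 23^8 ≡ 85 (mod 151); 23^16 ≡ 128 (mod 151); 23^32 ≡ 76 (mod 151)
23^35 = 23^1 × 23^2 × 23^32 ≡ 119 (mod 151)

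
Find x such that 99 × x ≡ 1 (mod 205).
29

gcd(99, 205) = 1, so the inverse exists.
Extended Euclidean algorithm on (205, 99):
205 = 2 × 99 + 7  ⟹  7 = (1)·205 + (-2)·99
99 = 14 × 7 + 1  ⟹  1 = (-14)·205 + (29)·99
So (29)·99 ≡ 1 (mod 205), i.e. 99^(-1) ≡ 29 (mod 205).
Check: 99 × 29 = 2871 ≡ 1 (mod 205)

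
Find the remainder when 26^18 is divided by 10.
6

Repeated squaring. Binary of 18 = 10010.
26^1 ≡ 6 (mod 10); 26^2 ≡ 6 (mod 10); 26^4 ≡ 6 (mod 10); 26^8 ≡ 6 (mod 10); 26^16 ≡ 6 (mod 10)
26^18 = 26^2 × 26^16 ≡ 6 (mod 10)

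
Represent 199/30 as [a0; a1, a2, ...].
[6; 1, 1, 1, 2, 1, 2]

Euclidean algorithm steps:
199 = 6 × 30 + 19
30 = 1 × 19 + 11
19 = 1 × 11 + 8
11 = 1 × 8 + 3
8 = 2 × 3 + 2
3 = 1 × 2 + 1
2 = 2 × 1 + 0
Continued fraction: [6; 1, 1, 1, 2, 1, 2]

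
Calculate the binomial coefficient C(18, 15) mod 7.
4

Using Lucas' theorem:
Write n=18 and k=15 in base 7:
n in base 7: [2, 4]
k in base 7: [2, 1]
C(18,15) mod 7 = ∏ C(n_i, k_i) mod 7
Digit binomials (mod 7): C(2,2) = 1; C(4,1) = 4
Product: 1 × 4 = 4 ≡ 4 (mod 7)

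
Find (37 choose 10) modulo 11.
0

Using Lucas' theorem:
Write n=37 and k=10 in base 11:
n in base 11: [3, 4]
k in base 11: [0, 10]
C(37,10) mod 11 = ∏ C(n_i, k_i) mod 11
Digit binomials (mod 11): C(3,0) = 1; C(4,10) = 0 (k_i > n_i)
Product: 1 × 0 = 0 ≡ 0 (mod 11)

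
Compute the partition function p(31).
6842

p(n) counts ways to write n as a sum of positive integers (order ignored).
Euler's pentagonal recurrence: p(k) = p(k-1) + p(k-2) - p(k-5) - p(k-7) + p(k-12) + p(k-15) - ... (offsets j(3j∓1)/2, signs ++--, p(0)=1, p(<0)=0).
DP table for k = 0..30: p(0)=1, p(1)=1, p(2)=2, p(3)=3, p(4)=5, p(5)=7, p(6)=11, p(7)=15, p(8)=22, p(9)=30, p(10)=42, p(11)=56, p(12)=77, p(13)=101, p(14)=135, p(15)=176, p(16)=231, p(17)=297, p(18)=385, p(19)=490, p(20)=627, p(21)=792, p(22)=1002, p(23)=1255, p(24)=1575, p(25)=1958, p(26)=2436, p(27)=3010, p(28)=3718, p(29)=4565, p(30)=5604.
Final step: p(31) = p(30) + p(29) - p(26) - p(24) + p(19) + p(16) - p(9) - p(5)
= 5604 + 4565 - 2436 - 1575 + 490 + 231 - 30 - 7
= 6842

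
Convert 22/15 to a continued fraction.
[1; 2, 7]

Euclidean algorithm steps:
22 = 1 × 15 + 7
15 = 2 × 7 + 1
7 = 7 × 1 + 0
Continued fraction: [1; 2, 7]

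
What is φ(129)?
84

129 = 3 × 43
φ(n) = n × ∏(1 - 1/p) for each prime p dividing n
φ(129) = 129 × (1 - 1/3) × (1 - 1/43) = 84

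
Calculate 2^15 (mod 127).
2

Repeated squaring. Binary of 15 = 1111.
2^1 ≡ 2 (mod 127); 2^2 ≡ 4 (mod 127); 2^4 ≡ 16 (mod 127); 2^8 ≡ 2 (mod 127)
2^15 = 2^1 × 2^2 × 2^4 × 2^8 ≡ 2 (mod 127)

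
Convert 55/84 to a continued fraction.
[0; 1, 1, 1, 8, 1, 2]

Euclidean algorithm steps:
55 = 0 × 84 + 55
84 = 1 × 55 + 29
55 = 1 × 29 + 26
29 = 1 × 26 + 3
26 = 8 × 3 + 2
3 = 1 × 2 + 1
2 = 2 × 1 + 0
Continued fraction: [0; 1, 1, 1, 8, 1, 2]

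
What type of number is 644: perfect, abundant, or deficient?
abundant

Proper divisors of 644: sum = 1 + 2 + 4 + 7 + 14 + 23 + 28 + 46 + 92 + 161 + 322 = 700
Since 700 > 644, 644 is abundant.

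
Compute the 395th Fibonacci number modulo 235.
230

Matrix identity: Q^n = [[F_(n+1), F_n], [F_n, F_(n-1)]] with Q = [[1,1],[1,0]].
n = 395 = 110001011₂. Square-and-multiply, entries mod 235:
Q^1 = [[1,1],[1,0]]
Q^3 = (Q^1)²·Q = [[3,2],[2,1]]
Q^6 = (Q^3)² = [[13,8],[8,5]]
Q^12 = (Q^6)² = [[233,144],[144,89]]
Q^24 = (Q^12)² = [[60,73],[73,222]]
Q^49 = (Q^24)²·Q = [[140,234],[234,141]]
Q^98 = (Q^49)² = [[96,189],[189,142]]
Q^197 = (Q^98)²·Q = [[149,52],[52,97]]
Q^395 = (Q^197)²·Q = [[97,230],[230,102]]
F_395 mod 235 = Q^395[0][1] = 230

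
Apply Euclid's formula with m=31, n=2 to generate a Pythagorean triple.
(957, 124, 965)

Euclid's formula: a = m² - n², b = 2mn, c = m² + n²
m = 31, n = 2
a = 31² - 2² = 961 - 4 = 957
b = 2 × 31 × 2 = 124
c = 31² + 2² = 961 + 4 = 965
Verification: 957² + 124² = 915849 + 15376 = 931225 = 965² ✓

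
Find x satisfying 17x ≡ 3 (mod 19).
x ≡ 8 (mod 19)

gcd(17, 19) = 1, which divides 3, so solutions exist.
Find 17^(-1) mod 19 by the extended Euclidean algorithm:
19 = 1 × 17 + 2  ⟹  2 = (1)·19 + (-1)·17
17 = 8 × 2 + 1  ⟹  1 = (-8)·19 + (9)·17
So (9)·17 ≡ 1 (mod 19), i.e. 17^(-1) ≡ 9 (mod 19).
x ≡ 9 × 3 = 27 ≡ 8 (mod 19).
Check: 17 × 8 = 136 ≡ 3 (mod 19).
Unique solution: x ≡ 8 (mod 19)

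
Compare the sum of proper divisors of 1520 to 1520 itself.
abundant

Proper divisors of 1520: sum = 1 + 2 + 4 + 5 + 8 + 10 + 16 + 19 + ... + 190 + 304 + 380 + 760 (19 divisors) = 2200
Since 2200 > 1520, 1520 is abundant.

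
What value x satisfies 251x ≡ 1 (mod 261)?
26

gcd(251, 261) = 1, so the inverse exists.
Extended Euclidean algorithm on (261, 251):
261 = 1 × 251 + 10  ⟹  10 = (1)·261 + (-1)·251
251 = 25 × 10 + 1  ⟹  1 = (-25)·261 + (26)·251
So (26)·251 ≡ 1 (mod 261), i.e. 251^(-1) ≡ 26 (mod 261).
Check: 251 × 26 = 6526 ≡ 1 (mod 261)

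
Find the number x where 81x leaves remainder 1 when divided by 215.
146

gcd(81, 215) = 1, so the inverse exists.
Extended Euclidean algorithm on (215, 81):
215 = 2 × 81 + 53  ⟹  53 = (1)·215 + (-2)·81
81 = 1 × 53 + 28  ⟹  28 = (-1)·215 + (3)·81
53 = 1 × 28 + 25  ⟹  25 = (2)·215 + (-5)·81
28 = 1 × 25 + 3  ⟹  3 = (-3)·215 + (8)·81
25 = 8 × 3 + 1  ⟹  1 = (26)·215 + (-69)·81
So (-69)·81 ≡ 1 (mod 215), i.e. 81^(-1) ≡ -69 ≡ 146 (mod 215).
Check: 81 × 146 = 11826 ≡ 1 (mod 215)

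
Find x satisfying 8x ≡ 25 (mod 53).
x ≡ 23 (mod 53)

gcd(8, 53) = 1, which divides 25, so solutions exist.
Find 8^(-1) mod 53 by the extended Euclidean algorithm:
53 = 6 × 8 + 5  ⟹  5 = (1)·53 + (-6)·8
8 = 1 × 5 + 3  ⟹  3 = (-1)·53 + (7)·8
5 = 1 × 3 + 2  ⟹  2 = (2)·53 + (-13)·8
3 = 1 × 2 + 1  ⟹  1 = (-3)·53 + (20)·8
So (20)·8 ≡ 1 (mod 53), i.e. 8^(-1) ≡ 20 (mod 53).
x ≡ 20 × 25 = 500 ≡ 23 (mod 53).
Check: 8 × 23 = 184 ≡ 25 (mod 53).
Unique solution: x ≡ 23 (mod 53)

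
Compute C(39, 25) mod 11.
5

Using Lucas' theorem:
Write n=39 and k=25 in base 11:
n in base 11: [3, 6]
k in base 11: [2, 3]
C(39,25) mod 11 = ∏ C(n_i, k_i) mod 11
Digit binomials (mod 11): C(3,2) = 3; C(6,3) = 20 ≡ 9
Product: 3 × 9 = 27 ≡ 5 (mod 11)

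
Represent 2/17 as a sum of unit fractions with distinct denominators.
1/9 + 1/153

Greedy algorithm:
2/17: ceiling(17/2) = 9, use 1/9
1/153: ceiling(153/1) = 153, use 1/153
Result: 2/17 = 1/9 + 1/153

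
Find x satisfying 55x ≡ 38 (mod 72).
x ≡ 2 (mod 72)

gcd(55, 72) = 1, which divides 38, so solutions exist.
Find 55^(-1) mod 72 by the extended Euclidean algorithm:
72 = 1 × 55 + 17  ⟹  17 = (1)·72 + (-1)·55
55 = 3 × 17 + 4  ⟹  4 = (-3)·72 + (4)·55
17 = 4 × 4 + 1  ⟹  1 = (13)·72 + (-17)·55
So (-17)·55 ≡ 1 (mod 72), i.e. 55^(-1) ≡ -17 ≡ 55 (mod 72).
x ≡ 55 × 38 = 2090 ≡ 2 (mod 72).
Check: 55 × 2 = 110 ≡ 38 (mod 72).
Unique solution: x ≡ 2 (mod 72)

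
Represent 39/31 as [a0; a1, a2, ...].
[1; 3, 1, 7]

Euclidean algorithm steps:
39 = 1 × 31 + 8
31 = 3 × 8 + 7
8 = 1 × 7 + 1
7 = 7 × 1 + 0
Continued fraction: [1; 3, 1, 7]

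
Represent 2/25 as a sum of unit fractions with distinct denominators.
1/13 + 1/325

Greedy algorithm:
2/25: ceiling(25/2) = 13, use 1/13
1/325: ceiling(325/1) = 325, use 1/325
Result: 2/25 = 1/13 + 1/325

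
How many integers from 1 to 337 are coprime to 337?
336

337 = 337
φ(n) = n × ∏(1 - 1/p) for each prime p dividing n
φ(337) = 337 × (1 - 1/337) = 336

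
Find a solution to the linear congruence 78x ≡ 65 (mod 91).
x ≡ 2 (mod 7)

gcd(78, 91) = 13, which divides 65, so solutions exist.
Divide through by 13: 6x ≡ 5 (mod 7).
Find 6^(-1) mod 7 by the extended Euclidean algorithm:
7 = 1 × 6 + 1  ⟹  1 = (1)·7 + (-1)·6
So (-1)·6 ≡ 1 (mod 7), i.e. 6^(-1) ≡ -1 ≡ 6 (mod 7).
x ≡ 6 × 5 = 30 ≡ 2 (mod 7).
Check: 78 × 2 = 156 ≡ 65 (mod 91).
x ≡ 2 (mod 7), giving 13 solutions mod 91.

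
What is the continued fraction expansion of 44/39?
[1; 7, 1, 4]

Euclidean algorithm steps:
44 = 1 × 39 + 5
39 = 7 × 5 + 4
5 = 1 × 4 + 1
4 = 4 × 1 + 0
Continued fraction: [1; 7, 1, 4]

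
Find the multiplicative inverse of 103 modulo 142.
91

gcd(103, 142) = 1, so the inverse exists.
Extended Euclidean algorithm on (142, 103):
142 = 1 × 103 + 39  ⟹  39 = (1)·142 + (-1)·103
103 = 2 × 39 + 25  ⟹  25 = (-2)·142 + (3)·103
39 = 1 × 25 + 14  ⟹  14 = (3)·142 + (-4)·103
25 = 1 × 14 + 11  ⟹  11 = (-5)·142 + (7)·103
14 = 1 × 11 + 3  ⟹  3 = (8)·142 + (-11)·103
11 = 3 × 3 + 2  ⟹  2 = (-29)·142 + (40)·103
3 = 1 × 2 + 1  ⟹  1 = (37)·142 + (-51)·103
So (-51)·103 ≡ 1 (mod 142), i.e. 103^(-1) ≡ -51 ≡ 91 (mod 142).
Check: 103 × 91 = 9373 ≡ 1 (mod 142)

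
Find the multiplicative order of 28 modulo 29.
2

29 is prime, so ord(28) divides φ(29) = 28.
Divisors of 28: 1, 2, 4, 7, 14, 28.
Repeated squaring: 28^1 ≡ 28, 28^2 ≡ 1, 28^4 ≡ 1, 28^8 ≡ 1, 28^16 ≡ 1 (mod 29).
Test 28^d mod 29 for each divisor d in increasing order:
28^1 ≡ 28
28^2 ≡ 1  ← first divisor giving 1
The order is 2.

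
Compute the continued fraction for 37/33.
[1; 8, 4]

Euclidean algorithm steps:
37 = 1 × 33 + 4
33 = 8 × 4 + 1
4 = 4 × 1 + 0
Continued fraction: [1; 8, 4]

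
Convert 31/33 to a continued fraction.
[0; 1, 15, 2]

Euclidean algorithm steps:
31 = 0 × 33 + 31
33 = 1 × 31 + 2
31 = 15 × 2 + 1
2 = 2 × 1 + 0
Continued fraction: [0; 1, 15, 2]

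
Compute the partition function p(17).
297

p(n) counts ways to write n as a sum of positive integers (order ignored).
Euler's pentagonal recurrence: p(k) = p(k-1) + p(k-2) - p(k-5) - p(k-7) + p(k-12) + p(k-15) - ... (offsets j(3j∓1)/2, signs ++--, p(0)=1, p(<0)=0).
DP table for k = 0..16: p(0)=1, p(1)=1, p(2)=2, p(3)=3, p(4)=5, p(5)=7, p(6)=11, p(7)=15, p(8)=22, p(9)=30, p(10)=42, p(11)=56, p(12)=77, p(13)=101, p(14)=135, p(15)=176, p(16)=231.
Final step: p(17) = p(16) + p(15) - p(12) - p(10) + p(5) + p(2)
= 231 + 176 - 77 - 42 + 7 + 2
= 297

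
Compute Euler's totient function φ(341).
300

341 = 11 × 31
φ(n) = n × ∏(1 - 1/p) for each prime p dividing n
φ(341) = 341 × (1 - 1/11) × (1 - 1/31) = 300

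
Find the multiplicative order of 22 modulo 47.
46

47 is prime, so ord(22) divides φ(47) = 46.
Divisors of 46: 1, 2, 23, 46.
Repeated squaring: 22^1 ≡ 22, 22^2 ≡ 14, 22^4 ≡ 8, 22^8 ≡ 17, 22^16 ≡ 7, 22^32 ≡ 2 (mod 47).
Test 22^d mod 47 for each divisor d in increasing order:
22^1 ≡ 22
22^2 ≡ 14
22^23 = 22^16·22^4·22^2·22^1 ≡ 46
22^46 = 22^32·22^8·22^4·22^2 ≡ 1  ← first divisor giving 1
The order is 46.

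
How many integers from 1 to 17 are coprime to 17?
16

17 = 17
φ(n) = n × ∏(1 - 1/p) for each prime p dividing n
φ(17) = 17 × (1 - 1/17) = 16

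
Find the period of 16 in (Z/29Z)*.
7

29 is prime, so ord(16) divides φ(29) = 28.
Divisors of 28: 1, 2, 4, 7, 14, 28.
Repeated squaring: 16^1 ≡ 16, 16^2 ≡ 24, 16^4 ≡ 25, 16^8 ≡ 16, 16^16 ≡ 24 (mod 29).
Test 16^d mod 29 for each divisor d in increasing order:
16^1 ≡ 16
16^2 ≡ 24
16^4 ≡ 25
16^7 = 16^4·16^2·16^1 ≡ 1  ← first divisor giving 1
The order is 7.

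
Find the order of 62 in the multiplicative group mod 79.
13

79 is prime, so ord(62) divides φ(79) = 78.
Divisors of 78: 1, 2, 3, 6, 13, 26, 39, 78.
Repeated squaring: 62^1 ≡ 62, 62^2 ≡ 52, 62^4 ≡ 18, 62^8 ≡ 8, 62^16 ≡ 64, 62^32 ≡ 67, 62^64 ≡ 65 (mod 79).
Test 62^d mod 79 for each divisor d in increasing order:
62^1 ≡ 62
62^2 ≡ 52
62^3 = 62^2·62^1 ≡ 64
62^6 = 62^4·62^2 ≡ 67
62^13 = 62^8·62^4·62^1 ≡ 1  ← first divisor giving 1
The order is 13.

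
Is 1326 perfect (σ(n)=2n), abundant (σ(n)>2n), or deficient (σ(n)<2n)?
abundant

Proper divisors of 1326: sum = 1 + 2 + 3 + 6 + 13 + 17 + 26 + 34 + 39 + 51 + 78 + 102 + 221 + 442 + 663 = 1698
Since 1698 > 1326, 1326 is abundant.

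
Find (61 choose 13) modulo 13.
4

Using Lucas' theorem:
Write n=61 and k=13 in base 13:
n in base 13: [4, 9]
k in base 13: [1, 0]
C(61,13) mod 13 = ∏ C(n_i, k_i) mod 13
Digit binomials (mod 13): C(4,1) = 4; C(9,0) = 1
Product: 4 × 1 = 4 ≡ 4 (mod 13)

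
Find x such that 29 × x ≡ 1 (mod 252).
113

gcd(29, 252) = 1, so the inverse exists.
Extended Euclidean algorithm on (252, 29):
252 = 8 × 29 + 20  ⟹  20 = (1)·252 + (-8)·29
29 = 1 × 20 + 9  ⟹  9 = (-1)·252 + (9)·29
20 = 2 × 9 + 2  ⟹  2 = (3)·252 + (-26)·29
9 = 4 × 2 + 1  ⟹  1 = (-13)·252 + (113)·29
So (113)·29 ≡ 1 (mod 252), i.e. 29^(-1) ≡ 113 (mod 252).
Check: 29 × 113 = 3277 ≡ 1 (mod 252)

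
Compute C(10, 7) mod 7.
1

Using Lucas' theorem:
Write n=10 and k=7 in base 7:
n in base 7: [1, 3]
k in base 7: [1, 0]
C(10,7) mod 7 = ∏ C(n_i, k_i) mod 7
Digit binomials (mod 7): C(1,1) = 1; C(3,0) = 1
Product: 1 × 1 = 1 ≡ 1 (mod 7)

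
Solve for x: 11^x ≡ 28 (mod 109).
50

Baby-step giant-step with step n = ⌈√109⌉ = 11.
Baby steps 11^j mod 109 (j:value) for j=0..10: 0:1, 1:11, 2:12, 3:23, 4:35, 5:58, 6:93, 7:42, 8:26, 9:68, 10:94.
Giant-step multiplier: 11^(-11) ≡ 11^(108-11) = 11^97 ≡ 72 (mod 109).
Giant steps γ_i = 28·72^i mod 109: γ_0=28, γ_1=54, γ_2=73, γ_3=24, γ_4=93 (in table at j=6).
x = i·n + j = 4·11 + 6 = 50.
Check: 11^50 ≡ 28 (mod 109).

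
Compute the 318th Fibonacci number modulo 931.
258

Matrix identity: Q^n = [[F_(n+1), F_n], [F_n, F_(n-1)]] with Q = [[1,1],[1,0]].
n = 318 = 100111110₂. Square-and-multiply, entries mod 931:
Q^1 = [[1,1],[1,0]]
Q^2 = (Q^1)² = [[2,1],[1,1]]
Q^4 = (Q^2)² = [[5,3],[3,2]]
Q^9 = (Q^4)²·Q = [[55,34],[34,21]]
Q^19 = (Q^9)²·Q = [[248,457],[457,722]]
Q^39 = (Q^19)²·Q = [[497,363],[363,134]]
Q^79 = (Q^39)²·Q = [[819,792],[792,27]]
Q^159 = (Q^79)²·Q = [[854,211],[211,643]]
Q^318 = (Q^159)² = [[176,258],[258,849]]
F_318 mod 931 = Q^318[0][1] = 258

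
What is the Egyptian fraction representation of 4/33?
1/9 + 1/99

Greedy algorithm:
4/33: ceiling(33/4) = 9, use 1/9
1/99: ceiling(99/1) = 99, use 1/99
Result: 4/33 = 1/9 + 1/99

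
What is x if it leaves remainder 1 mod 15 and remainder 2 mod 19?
211

Using Chinese Remainder Theorem:
M = 15 × 19 = 285
M1 = 19, M2 = 15
y1 = 19^(-1) mod 15 = 4
y2 = 15^(-1) mod 19 = 14
x = (1×19×4 + 2×15×14) mod 285 = 211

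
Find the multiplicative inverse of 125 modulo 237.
146

gcd(125, 237) = 1, so the inverse exists.
Extended Euclidean algorithm on (237, 125):
237 = 1 × 125 + 112  ⟹  112 = (1)·237 + (-1)·125
125 = 1 × 112 + 13  ⟹  13 = (-1)·237 + (2)·125
112 = 8 × 13 + 8  ⟹  8 = (9)·237 + (-17)·125
13 = 1 × 8 + 5  ⟹  5 = (-10)·237 + (19)·125
8 = 1 × 5 + 3  ⟹  3 = (19)·237 + (-36)·125
5 = 1 × 3 + 2  ⟹  2 = (-29)·237 + (55)·125
3 = 1 × 2 + 1  ⟹  1 = (48)·237 + (-91)·125
So (-91)·125 ≡ 1 (mod 237), i.e. 125^(-1) ≡ -91 ≡ 146 (mod 237).
Check: 125 × 146 = 18250 ≡ 1 (mod 237)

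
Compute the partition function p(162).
129913904637

p(n) counts ways to write n as a sum of positive integers (order ignored).
Euler's pentagonal recurrence: p(k) = p(k-1) + p(k-2) - p(k-5) - p(k-7) + p(k-12) + p(k-15) - ... (offsets j(3j∓1)/2, signs ++--, p(0)=1, p(<0)=0).
DP table for k = 0..161: p(0)=1, p(1)=1, p(2)=2, p(3)=3, p(4)=5, p(5)=7, p(6)=11, p(7)=15, p(8)=22, p(9)=30, p(10)=42, p(11)=56, p(12)=77, p(13)=101, p(14)=135, p(15)=176, p(16)=231, p(17)=297, p(18)=385, p(19)=490, p(20)=627, p(21)=792, p(22)=1002, p(23)=1255, p(24)=1575, p(25)=1958, p(26)=2436, p(27)=3010, p(28)=3718, p(29)=4565, p(30)=5604, p(31)=6842, p(32)=8349, p(33)=10143, p(34)=12310, p(35)=14883, p(36)=17977, p(37)=21637, p(38)=26015, p(39)=31185, p(40)=37338, p(41)=44583, p(42)=53174, p(43)=63261, p(44)=75175, p(45)=89134, p(46)=105558, p(47)=124754, p(48)=147273, p(49)=173525, p(50)=204226, p(51)=239943, p(52)=281589, p(53)=329931, p(54)=386155, p(55)=451276, p(56)=526823, p(57)=614154, p(58)=715220, p(59)=831820, p(60)=966467, p(61)=1121505, p(62)=1300156, p(63)=1505499, p(64)=1741630, p(65)=2012558, p(66)=2323520, p(67)=2679689, p(68)=3087735, p(69)=3554345, p(70)=4087968, p(71)=4697205, p(72)=5392783, p(73)=6185689, p(74)=7089500, p(75)=8118264, p(76)=9289091, p(77)=10619863, p(78)=12132164, p(79)=13848650, p(80)=15796476, p(81)=18004327, p(82)=20506255, p(83)=23338469, p(84)=26543660, p(85)=30167357, p(86)=34262962, p(87)=38887673, p(88)=44108109, p(89)=49995925, p(90)=56634173, p(91)=64112359, p(92)=72533807, p(93)=82010177, p(94)=92669720, p(95)=104651419, p(96)=118114304, p(97)=133230930, p(98)=150198136, p(99)=169229875, p(100)=190569292, p(101)=214481126, p(102)=241265379, p(103)=271248950, p(104)=304801365, p(105)=342325709, p(106)=384276336, p(107)=431149389, p(108)=483502844, p(109)=541946240, p(110)=607163746, p(111)=679903203, p(112)=761002156, p(113)=851376628, p(114)=952050665, p(115)=1064144451, p(116)=1188908248, p(117)=1327710076, p(118)=1482074143, p(119)=1653668665, p(120)=1844349560, p(121)=2056148051, p(122)=2291320912, p(123)=2552338241, p(124)=2841940500, p(125)=3163127352, p(126)=3519222692, p(127)=3913864295, p(128)=4351078600, p(129)=4835271870, p(130)=5371315400, p(131)=5964539504, p(132)=6620830889, p(133)=7346629512, p(134)=8149040695, p(135)=9035836076, p(136)=10015581680, p(137)=11097645016, p(138)=12292341831, p(139)=13610949895, p(140)=15065878135, p(141)=16670689208, p(142)=18440293320, p(143)=20390982757, p(144)=22540654445, p(145)=24908858009, p(146)=27517052599, p(147)=30388671978, p(148)=33549419497, p(149)=37027355200, p(150)=40853235313, p(151)=45060624582, p(152)=49686288421, p(153)=54770336324, p(154)=60356673280, p(155)=66493182097, p(156)=73232243759, p(157)=80630964769, p(158)=88751778802, p(159)=97662728555, p(160)=107438159466, p(161)=118159068427.
Final step: p(162) = p(161) + p(160) - p(157) - p(155) + p(150) + p(147) - p(140) - p(136) + p(127) + p(122) - p(111) - p(105) + p(92) + p(85) - p(70) - p(62) + p(45) + p(36) - p(17) - p(7)
= 118159068427 + 107438159466 - 80630964769 - 66493182097 + 40853235313 + 30388671978 - 15065878135 - 10015581680 + 3913864295 + 2291320912 - 679903203 - 342325709 + 72533807 + 30167357 - 4087968 - 1300156 + 89134 + 17977 - 297 - 15
= 129913904637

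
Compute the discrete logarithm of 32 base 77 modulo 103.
74

Baby-step giant-step with step n = ⌈√103⌉ = 11.
Baby steps 77^j mod 103 (j:value) for j=0..10: 0:1, 1:77, 2:58, 3:37, 4:68, 5:86, 6:30, 7:44, 8:92, 9:80, 10:83.
Giant-step multiplier: 77^(-11) ≡ 77^(102-11) = 77^91 ≡ 62 (mod 103).
Giant steps γ_i = 32·62^i mod 103: γ_0=32, γ_1=27, γ_2=26, γ_3=67, γ_4=34, γ_5=48, γ_6=92 (in table at j=8).
x = i·n + j = 6·11 + 8 = 74.
Check: 77^74 ≡ 32 (mod 103).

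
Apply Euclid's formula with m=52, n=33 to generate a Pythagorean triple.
(1615, 3432, 3793)

Euclid's formula: a = m² - n², b = 2mn, c = m² + n²
m = 52, n = 33
a = 52² - 33² = 2704 - 1089 = 1615
b = 2 × 52 × 33 = 3432
c = 52² + 33² = 2704 + 1089 = 3793
Verification: 1615² + 3432² = 2608225 + 11778624 = 14386849 = 3793² ✓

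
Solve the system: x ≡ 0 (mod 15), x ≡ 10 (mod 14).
150

Using Chinese Remainder Theorem:
M = 15 × 14 = 210
M1 = 14, M2 = 15
y1 = 14^(-1) mod 15 = 14
y2 = 15^(-1) mod 14 = 1
x = (0×14×14 + 10×15×1) mod 210 = 150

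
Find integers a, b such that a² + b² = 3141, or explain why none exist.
15² + 54² (a=15, b=54)

Factorization: 3141 = 3^2 × 349
By Fermat: n is sum of two squares iff every prime p ≡ 3 (mod 4) appears to even power.
All primes ≡ 3 (mod 4) appear to even power.
Search a = 0, 1, 2, … for 3141 - a² a perfect square: first hit at a = 15: 3141 - 225 = 2916 = 54².
3141 = 15² + 54² = 225 + 2916 ✓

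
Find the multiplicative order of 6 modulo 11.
10

11 is prime, so ord(6) divides φ(11) = 10.
Divisors of 10: 1, 2, 5, 10.
Repeated squaring: 6^1 ≡ 6, 6^2 ≡ 3, 6^4 ≡ 9, 6^8 ≡ 4 (mod 11).
Test 6^d mod 11 for each divisor d in increasing order:
6^1 ≡ 6
6^2 ≡ 3
6^5 = 6^4·6^1 ≡ 10
6^10 = 6^8·6^2 ≡ 1  ← first divisor giving 1
The order is 10.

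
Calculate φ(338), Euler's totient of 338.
156

338 = 2 × 13^2
φ(n) = n × ∏(1 - 1/p) for each prime p dividing n
φ(338) = 338 × (1 - 1/2) × (1 - 1/13) = 156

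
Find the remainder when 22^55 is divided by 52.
48

Repeated squaring. Binary of 55 = 110111.
22^1 ≡ 22 (mod 52); 22^2 ≡ 16 (mod 52); 22^4 ≡ 48 (mod 52); 22^8 ≡ 16 (mod 52); 22^16 ≡ 48 (mod 52); 22^32 ≡ 16 (mod 52)
22^55 = 22^1 × 22^2 × 22^4 × 22^16 × 22^32 ≡ 48 (mod 52)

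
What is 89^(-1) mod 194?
109

gcd(89, 194) = 1, so the inverse exists.
Extended Euclidean algorithm on (194, 89):
194 = 2 × 89 + 16  ⟹  16 = (1)·194 + (-2)·89
89 = 5 × 16 + 9  ⟹  9 = (-5)·194 + (11)·89
16 = 1 × 9 + 7  ⟹  7 = (6)·194 + (-13)·89
9 = 1 × 7 + 2  ⟹  2 = (-11)·194 + (24)·89
7 = 3 × 2 + 1  ⟹  1 = (39)·194 + (-85)·89
So (-85)·89 ≡ 1 (mod 194), i.e. 89^(-1) ≡ -85 ≡ 109 (mod 194).
Check: 89 × 109 = 9701 ≡ 1 (mod 194)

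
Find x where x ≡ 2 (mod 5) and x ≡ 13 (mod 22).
57

Using Chinese Remainder Theorem:
M = 5 × 22 = 110
M1 = 22, M2 = 5
y1 = 22^(-1) mod 5 = 3
y2 = 5^(-1) mod 22 = 9
x = (2×22×3 + 13×5×9) mod 110 = 57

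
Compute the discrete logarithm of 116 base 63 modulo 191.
187

Baby-step giant-step with step n = ⌈√191⌉ = 14.
Baby steps 63^j mod 191 (j:value) for j=0..13: 0:1, 1:63, 2:149, 3:28, 4:45, 5:161, 6:20, 7:114, 8:115, 9:178, 10:136, 11:164, 12:18, 13:179.
Giant-step multiplier: 63^(-14) ≡ 63^(190-14) = 63^176 ≡ 24 (mod 191).
Giant steps γ_i = 116·24^i mod 191: γ_0=116, γ_1=110, γ_2=157, γ_3=139, γ_4=89, γ_5=35, γ_6=76, γ_7=105, γ_8=37, γ_9=124, γ_10=111, γ_11=181, γ_12=142, γ_13=161 (in table at j=5).
x = i·n + j = 13·14 + 5 = 187.
Check: 63^187 ≡ 116 (mod 191).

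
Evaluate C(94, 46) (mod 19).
6

Using Lucas' theorem:
Write n=94 and k=46 in base 19:
n in base 19: [4, 18]
k in base 19: [2, 8]
C(94,46) mod 19 = ∏ C(n_i, k_i) mod 19
Digit binomials (mod 19): C(4,2) = 6; C(18,8) = 43758 ≡ 1
Product: 6 × 1 = 6 ≡ 6 (mod 19)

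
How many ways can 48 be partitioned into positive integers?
147273

p(n) counts ways to write n as a sum of positive integers (order ignored).
Euler's pentagonal recurrence: p(k) = p(k-1) + p(k-2) - p(k-5) - p(k-7) + p(k-12) + p(k-15) - ... (offsets j(3j∓1)/2, signs ++--, p(0)=1, p(<0)=0).
DP table for k = 0..47: p(0)=1, p(1)=1, p(2)=2, p(3)=3, p(4)=5, p(5)=7, p(6)=11, p(7)=15, p(8)=22, p(9)=30, p(10)=42, p(11)=56, p(12)=77, p(13)=101, p(14)=135, p(15)=176, p(16)=231, p(17)=297, p(18)=385, p(19)=490, p(20)=627, p(21)=792, p(22)=1002, p(23)=1255, p(24)=1575, p(25)=1958, p(26)=2436, p(27)=3010, p(28)=3718, p(29)=4565, p(30)=5604, p(31)=6842, p(32)=8349, p(33)=10143, p(34)=12310, p(35)=14883, p(36)=17977, p(37)=21637, p(38)=26015, p(39)=31185, p(40)=37338, p(41)=44583, p(42)=53174, p(43)=63261, p(44)=75175, p(45)=89134, p(46)=105558, p(47)=124754.
Final step: p(48) = p(47) + p(46) - p(43) - p(41) + p(36) + p(33) - p(26) - p(22) + p(13) + p(8)
= 124754 + 105558 - 63261 - 44583 + 17977 + 10143 - 2436 - 1002 + 101 + 22
= 147273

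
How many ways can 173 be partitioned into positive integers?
362326859895

p(n) counts ways to write n as a sum of positive integers (order ignored).
Euler's pentagonal recurrence: p(k) = p(k-1) + p(k-2) - p(k-5) - p(k-7) + p(k-12) + p(k-15) - ... (offsets j(3j∓1)/2, signs ++--, p(0)=1, p(<0)=0).
DP table for k = 0..172: p(0)=1, p(1)=1, p(2)=2, p(3)=3, p(4)=5, p(5)=7, p(6)=11, p(7)=15, p(8)=22, p(9)=30, p(10)=42, p(11)=56, p(12)=77, p(13)=101, p(14)=135, p(15)=176, p(16)=231, p(17)=297, p(18)=385, p(19)=490, p(20)=627, p(21)=792, p(22)=1002, p(23)=1255, p(24)=1575, p(25)=1958, p(26)=2436, p(27)=3010, p(28)=3718, p(29)=4565, p(30)=5604, p(31)=6842, p(32)=8349, p(33)=10143, p(34)=12310, p(35)=14883, p(36)=17977, p(37)=21637, p(38)=26015, p(39)=31185, p(40)=37338, p(41)=44583, p(42)=53174, p(43)=63261, p(44)=75175, p(45)=89134, p(46)=105558, p(47)=124754, p(48)=147273, p(49)=173525, p(50)=204226, p(51)=239943, p(52)=281589, p(53)=329931, p(54)=386155, p(55)=451276, p(56)=526823, p(57)=614154, p(58)=715220, p(59)=831820, p(60)=966467, p(61)=1121505, p(62)=1300156, p(63)=1505499, p(64)=1741630, p(65)=2012558, p(66)=2323520, p(67)=2679689, p(68)=3087735, p(69)=3554345, p(70)=4087968, p(71)=4697205, p(72)=5392783, p(73)=6185689, p(74)=7089500, p(75)=8118264, p(76)=9289091, p(77)=10619863, p(78)=12132164, p(79)=13848650, p(80)=15796476, p(81)=18004327, p(82)=20506255, p(83)=23338469, p(84)=26543660, p(85)=30167357, p(86)=34262962, p(87)=38887673, p(88)=44108109, p(89)=49995925, p(90)=56634173, p(91)=64112359, p(92)=72533807, p(93)=82010177, p(94)=92669720, p(95)=104651419, p(96)=118114304, p(97)=133230930, p(98)=150198136, p(99)=169229875, p(100)=190569292, p(101)=214481126, p(102)=241265379, p(103)=271248950, p(104)=304801365, p(105)=342325709, p(106)=384276336, p(107)=431149389, p(108)=483502844, p(109)=541946240, p(110)=607163746, p(111)=679903203, p(112)=761002156, p(113)=851376628, p(114)=952050665, p(115)=1064144451, p(116)=1188908248, p(117)=1327710076, p(118)=1482074143, p(119)=1653668665, p(120)=1844349560, p(121)=2056148051, p(122)=2291320912, p(123)=2552338241, p(124)=2841940500, p(125)=3163127352, p(126)=3519222692, p(127)=3913864295, p(128)=4351078600, p(129)=4835271870, p(130)=5371315400, p(131)=5964539504, p(132)=6620830889, p(133)=7346629512, p(134)=8149040695, p(135)=9035836076, p(136)=10015581680, p(137)=11097645016, p(138)=12292341831, p(139)=13610949895, p(140)=15065878135, p(141)=16670689208, p(142)=18440293320, p(143)=20390982757, p(144)=22540654445, p(145)=24908858009, p(146)=27517052599, p(147)=30388671978, p(148)=33549419497, p(149)=37027355200, p(150)=40853235313, p(151)=45060624582, p(152)=49686288421, p(153)=54770336324, p(154)=60356673280, p(155)=66493182097, p(156)=73232243759, p(157)=80630964769, p(158)=88751778802, p(159)=97662728555, p(160)=107438159466, p(161)=118159068427, p(162)=129913904637, p(163)=142798995930, p(164)=156919475295, p(165)=172389800255, p(166)=189334822579, p(167)=207890420102, p(168)=228204732751, p(169)=250438925115, p(170)=274768617130, p(171)=301384802048, p(172)=330495499613.
Final step: p(173) = p(172) + p(171) - p(168) - p(166) + p(161) + p(158) - p(151) - p(147) + p(138) + p(133) - p(122) - p(116) + p(103) + p(96) - p(81) - p(73) + p(56) + p(47) - p(28) - p(18)
= 330495499613 + 301384802048 - 228204732751 - 189334822579 + 118159068427 + 88751778802 - 45060624582 - 30388671978 + 12292341831 + 7346629512 - 2291320912 - 1188908248 + 271248950 + 118114304 - 18004327 - 6185689 + 526823 + 124754 - 3718 - 385
= 362326859895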